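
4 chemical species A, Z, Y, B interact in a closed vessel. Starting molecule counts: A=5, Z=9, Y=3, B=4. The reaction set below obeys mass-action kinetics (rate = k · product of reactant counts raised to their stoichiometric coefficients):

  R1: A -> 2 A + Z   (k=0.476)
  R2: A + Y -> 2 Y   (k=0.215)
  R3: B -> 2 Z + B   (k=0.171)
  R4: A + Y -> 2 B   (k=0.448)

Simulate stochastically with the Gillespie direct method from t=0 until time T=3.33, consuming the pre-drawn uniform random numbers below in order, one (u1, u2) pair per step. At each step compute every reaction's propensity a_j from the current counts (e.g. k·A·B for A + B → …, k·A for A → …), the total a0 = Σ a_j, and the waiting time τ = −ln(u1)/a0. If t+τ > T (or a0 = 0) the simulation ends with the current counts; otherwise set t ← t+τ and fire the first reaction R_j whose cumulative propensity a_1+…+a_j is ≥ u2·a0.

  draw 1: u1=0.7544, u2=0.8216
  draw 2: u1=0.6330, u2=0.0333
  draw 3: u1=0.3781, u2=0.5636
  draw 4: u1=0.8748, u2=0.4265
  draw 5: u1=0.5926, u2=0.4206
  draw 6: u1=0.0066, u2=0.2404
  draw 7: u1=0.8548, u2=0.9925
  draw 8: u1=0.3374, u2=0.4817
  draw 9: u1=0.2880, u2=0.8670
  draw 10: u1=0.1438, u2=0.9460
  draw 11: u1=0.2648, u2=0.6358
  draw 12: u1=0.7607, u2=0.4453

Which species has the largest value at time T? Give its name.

t=0.000: A=5 Z=9 Y=3 B=4
Draw 1: a1=2.380, a2=3.225, a3=0.684, a4=6.720, a0=13.009; τ=−ln(0.7544)/13.009=0.022 → t=0.022; u2·a0=0.8216·13.009=10.688; a1+…+a3=6.289 < 10.688 ≤ a1+…+a4=13.009 → R4 fires; A=4 Z=9 Y=2 B=6
Draw 2: a1=1.904, a2=1.720, a3=1.026, a4=3.584, a0=8.234; τ=−ln(0.6330)/8.234=0.056 → t=0.077; u2·a0=0.0333·8.234=0.274 ≤ a1=1.904 → R1 fires; A=5 Z=10 Y=2 B=6
Draw 3: a1=2.380, a2=2.150, a3=1.026, a4=4.480, a0=10.036; τ=−ln(0.3781)/10.036=0.097 → t=0.174; u2·a0=0.5636·10.036=5.656; a1+…+a3=5.556 < 5.656 ≤ a1+…+a4=10.036 → R4 fires; A=4 Z=10 Y=1 B=8
Draw 4: a1=1.904, a2=0.860, a3=1.368, a4=1.792, a0=5.924; τ=−ln(0.8748)/5.924=0.023 → t=0.197; u2·a0=0.4265·5.924=2.527; a1=1.904 < 2.527 ≤ a1+a2=2.764 → R2 fires; A=3 Z=10 Y=2 B=8
Draw 5: a1=1.428, a2=1.290, a3=1.368, a4=2.688, a0=6.774; τ=−ln(0.5926)/6.774=0.077 → t=0.274; u2·a0=0.4206·6.774=2.849; a1+a2=2.718 < 2.849 ≤ a1+…+a3=4.086 → R3 fires; A=3 Z=12 Y=2 B=8
Draw 6: a1=1.428, a2=1.290, a3=1.368, a4=2.688, a0=6.774; τ=−ln(0.0066)/6.774=0.741 → t=1.015; u2·a0=0.2404·6.774=1.628; a1=1.428 < 1.628 ≤ a1+a2=2.718 → R2 fires; A=2 Z=12 Y=3 B=8
Draw 7: a1=0.952, a2=1.290, a3=1.368, a4=2.688, a0=6.298; τ=−ln(0.8548)/6.298=0.025 → t=1.040; u2·a0=0.9925·6.298=6.251; a1+…+a3=3.610 < 6.251 ≤ a1+…+a4=6.298 → R4 fires; A=1 Z=12 Y=2 B=10
Draw 8: a1=0.476, a2=0.430, a3=1.710, a4=0.896, a0=3.512; τ=−ln(0.3374)/3.512=0.309 → t=1.349; u2·a0=0.4817·3.512=1.692; a1+a2=0.906 < 1.692 ≤ a1+…+a3=2.616 → R3 fires; A=1 Z=14 Y=2 B=10
Draw 9: a1=0.476, a2=0.430, a3=1.710, a4=0.896, a0=3.512; τ=−ln(0.2880)/3.512=0.354 → t=1.704; u2·a0=0.8670·3.512=3.045; a1+…+a3=2.616 < 3.045 ≤ a1+…+a4=3.512 → R4 fires; A=0 Z=14 Y=1 B=12
Draw 10: a1=0.000, a2=0.000, a3=2.052, a4=0.000, a0=2.052; τ=−ln(0.1438)/2.052=0.945 → t=2.649; u2·a0=0.9460·2.052=1.941; a1+a2=0.000 < 1.941 ≤ a1+…+a3=2.052 → R3 fires; A=0 Z=16 Y=1 B=12
Draw 11: a1=0.000, a2=0.000, a3=2.052, a4=0.000, a0=2.052; τ=−ln(0.2648)/2.052=0.648 → t=3.296; u2·a0=0.6358·2.052=1.305; a1+a2=0.000 < 1.305 ≤ a1+…+a3=2.052 → R3 fires; A=0 Z=18 Y=1 B=12
Draw 12: a1=0.000, a2=0.000, a3=2.052, a4=0.000, a0=2.052; τ=−ln(0.7607)/2.052=0.133 → t=3.430 > T=3.33: stop.
At T=3.33: A=0 Z=18 Y=1 B=12; the largest is Z.

Dominant species at T: Z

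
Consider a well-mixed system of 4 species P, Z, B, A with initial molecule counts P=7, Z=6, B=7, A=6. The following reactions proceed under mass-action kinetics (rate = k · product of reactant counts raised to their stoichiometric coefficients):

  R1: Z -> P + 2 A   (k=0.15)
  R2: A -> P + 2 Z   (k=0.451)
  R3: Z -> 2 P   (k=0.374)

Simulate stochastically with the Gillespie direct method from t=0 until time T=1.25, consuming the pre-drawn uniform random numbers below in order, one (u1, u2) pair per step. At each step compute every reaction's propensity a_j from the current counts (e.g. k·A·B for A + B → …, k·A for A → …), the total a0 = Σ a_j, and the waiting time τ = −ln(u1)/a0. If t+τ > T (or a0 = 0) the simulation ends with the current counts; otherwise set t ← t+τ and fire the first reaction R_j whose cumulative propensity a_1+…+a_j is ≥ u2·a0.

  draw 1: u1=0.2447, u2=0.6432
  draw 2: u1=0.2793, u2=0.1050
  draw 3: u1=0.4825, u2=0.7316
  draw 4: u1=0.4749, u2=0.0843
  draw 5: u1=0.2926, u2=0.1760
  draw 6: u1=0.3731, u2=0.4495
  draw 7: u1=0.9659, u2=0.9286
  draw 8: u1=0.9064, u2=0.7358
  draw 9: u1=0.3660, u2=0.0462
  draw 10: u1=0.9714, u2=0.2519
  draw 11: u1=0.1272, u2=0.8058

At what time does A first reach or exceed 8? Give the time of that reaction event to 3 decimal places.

Threshold first reached at t = 0.480

t=0.000: P=7 Z=6 B=7 A=6
Draw 1: a1=0.900, a2=2.706, a3=2.244, a0=5.850; τ=−ln(0.2447)/5.850=0.241 → t=0.241; u2·a0=0.6432·5.850=3.763; a1+a2=3.606 < 3.763 ≤ a1+…+a3=5.850 → R3 fires; P=9 Z=5 B=7 A=6
Draw 2: a1=0.750, a2=2.706, a3=1.870, a0=5.326; τ=−ln(0.2793)/5.326=0.239 → t=0.480; u2·a0=0.1050·5.326=0.559 ≤ a1=0.750 → R1 fires; P=10 Z=4 B=7 A=8
Draw 3: a1=0.600, a2=3.608, a3=1.496, a0=5.704; τ=−ln(0.4825)/5.704=0.128 → t=0.608; u2·a0=0.7316·5.704=4.173; a1=0.600 < 4.173 ≤ a1+a2=4.208 → R2 fires; P=11 Z=6 B=7 A=7
Draw 4: a1=0.900, a2=3.157, a3=2.244, a0=6.301; τ=−ln(0.4749)/6.301=0.118 → t=0.726; u2·a0=0.0843·6.301=0.531 ≤ a1=0.900 → R1 fires; P=12 Z=5 B=7 A=9
Draw 5: a1=0.750, a2=4.059, a3=1.870, a0=6.679; τ=−ln(0.2926)/6.679=0.184 → t=0.910; u2·a0=0.1760·6.679=1.176; a1=0.750 < 1.176 ≤ a1+a2=4.809 → R2 fires; P=13 Z=7 B=7 A=8
Draw 6: a1=1.050, a2=3.608, a3=2.618, a0=7.276; τ=−ln(0.3731)/7.276=0.136 → t=1.046; u2·a0=0.4495·7.276=3.271; a1=1.050 < 3.271 ≤ a1+a2=4.658 → R2 fires; P=14 Z=9 B=7 A=7
Draw 7: a1=1.350, a2=3.157, a3=3.366, a0=7.873; τ=−ln(0.9659)/7.873=0.004 → t=1.050; u2·a0=0.9286·7.873=7.311; a1+a2=4.507 < 7.311 ≤ a1+…+a3=7.873 → R3 fires; P=16 Z=8 B=7 A=7
Draw 8: a1=1.200, a2=3.157, a3=2.992, a0=7.349; τ=−ln(0.9064)/7.349=0.013 → t=1.063; u2·a0=0.7358·7.349=5.407; a1+a2=4.357 < 5.407 ≤ a1+…+a3=7.349 → R3 fires; P=18 Z=7 B=7 A=7
Draw 9: a1=1.050, a2=3.157, a3=2.618, a0=6.825; τ=−ln(0.3660)/6.825=0.147 → t=1.211; u2·a0=0.0462·6.825=0.315 ≤ a1=1.050 → R1 fires; P=19 Z=6 B=7 A=9
Draw 10: a1=0.900, a2=4.059, a3=2.244, a0=7.203; τ=−ln(0.9714)/7.203=0.004 → t=1.215; u2·a0=0.2519·7.203=1.814; a1=0.900 < 1.814 ≤ a1+a2=4.959 → R2 fires; P=20 Z=8 B=7 A=8
Draw 11: a1=1.200, a2=3.608, a3=2.992, a0=7.800; τ=−ln(0.1272)/7.800=0.264 → t=1.479 > T=1.25: stop.
A first becomes ≥ 8 when it reaches 8 at the event at t=0.480.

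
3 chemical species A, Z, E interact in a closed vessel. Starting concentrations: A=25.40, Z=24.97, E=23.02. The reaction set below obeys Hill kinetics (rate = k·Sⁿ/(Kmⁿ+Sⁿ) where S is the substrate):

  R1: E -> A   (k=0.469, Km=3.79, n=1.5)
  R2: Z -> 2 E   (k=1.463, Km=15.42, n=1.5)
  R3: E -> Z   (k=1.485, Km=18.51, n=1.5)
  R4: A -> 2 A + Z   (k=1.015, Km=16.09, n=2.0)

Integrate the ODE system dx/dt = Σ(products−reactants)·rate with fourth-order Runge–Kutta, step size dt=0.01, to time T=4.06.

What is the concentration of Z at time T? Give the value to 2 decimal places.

RK4 with dt=0.01: 406 steps to T=4.06. Trajectory (selected grid times):
t=0.00: A=25.40 Z=24.97 E=23.02
t=0.45: A=25.93 Z=25.24 E=23.32
t=0.90: A=26.46 Z=25.52 E=23.62
t=1.35: A=26.99 Z=25.80 E=23.93
t=1.80: A=27.53 Z=26.09 E=24.23
t=2.26: A=28.08 Z=26.39 E=24.55
t=2.71: A=28.62 Z=26.68 E=24.85
t=3.16: A=29.17 Z=26.98 E=25.16
t=3.61: A=29.72 Z=27.28 E=25.47
t=4.06: A=30.28 Z=27.59 E=25.79
Read off Z at T=4.06: 27.59

Z at T = 27.59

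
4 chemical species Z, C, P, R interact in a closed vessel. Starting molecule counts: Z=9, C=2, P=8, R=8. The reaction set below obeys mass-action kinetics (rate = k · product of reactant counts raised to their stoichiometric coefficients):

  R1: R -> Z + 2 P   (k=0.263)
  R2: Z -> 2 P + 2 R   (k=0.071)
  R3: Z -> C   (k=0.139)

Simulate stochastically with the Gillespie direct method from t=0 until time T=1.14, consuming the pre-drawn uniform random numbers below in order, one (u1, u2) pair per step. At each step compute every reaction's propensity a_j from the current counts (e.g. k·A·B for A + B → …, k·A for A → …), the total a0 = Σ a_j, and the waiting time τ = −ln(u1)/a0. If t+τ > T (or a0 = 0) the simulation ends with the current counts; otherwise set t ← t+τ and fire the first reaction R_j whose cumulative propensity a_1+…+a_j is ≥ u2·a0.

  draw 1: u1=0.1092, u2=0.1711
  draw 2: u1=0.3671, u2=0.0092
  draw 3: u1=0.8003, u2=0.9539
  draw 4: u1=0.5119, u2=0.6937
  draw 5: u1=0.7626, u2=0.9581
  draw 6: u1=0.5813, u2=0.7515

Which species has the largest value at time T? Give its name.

t=0.000: Z=9 C=2 P=8 R=8
Draw 1: a1=2.104, a2=0.639, a3=1.251, a0=3.994; τ=−ln(0.1092)/3.994=0.554 → t=0.554; u2·a0=0.1711·3.994=0.683 ≤ a1=2.104 → R1 fires; Z=10 C=2 P=10 R=7
Draw 2: a1=1.841, a2=0.710, a3=1.390, a0=3.941; τ=−ln(0.3671)/3.941=0.254 → t=0.809; u2·a0=0.0092·3.941=0.036 ≤ a1=1.841 → R1 fires; Z=11 C=2 P=12 R=6
Draw 3: a1=1.578, a2=0.781, a3=1.529, a0=3.888; τ=−ln(0.8003)/3.888=0.057 → t=0.866; u2·a0=0.9539·3.888=3.709; a1+a2=2.359 < 3.709 ≤ a1+…+a3=3.888 → R3 fires; Z=10 C=3 P=12 R=6
Draw 4: a1=1.578, a2=0.710, a3=1.390, a0=3.678; τ=−ln(0.5119)/3.678=0.182 → t=1.048; u2·a0=0.6937·3.678=2.551; a1+a2=2.288 < 2.551 ≤ a1+…+a3=3.678 → R3 fires; Z=9 C=4 P=12 R=6
Draw 5: a1=1.578, a2=0.639, a3=1.251, a0=3.468; τ=−ln(0.7626)/3.468=0.078 → t=1.126; u2·a0=0.9581·3.468=3.323; a1+a2=2.217 < 3.323 ≤ a1+…+a3=3.468 → R3 fires; Z=8 C=5 P=12 R=6
Draw 6: a1=1.578, a2=0.568, a3=1.112, a0=3.258; τ=−ln(0.5813)/3.258=0.167 → t=1.293 > T=1.14: stop.
At T=1.14: Z=8 C=5 P=12 R=6; the largest is P.

Dominant species at T: P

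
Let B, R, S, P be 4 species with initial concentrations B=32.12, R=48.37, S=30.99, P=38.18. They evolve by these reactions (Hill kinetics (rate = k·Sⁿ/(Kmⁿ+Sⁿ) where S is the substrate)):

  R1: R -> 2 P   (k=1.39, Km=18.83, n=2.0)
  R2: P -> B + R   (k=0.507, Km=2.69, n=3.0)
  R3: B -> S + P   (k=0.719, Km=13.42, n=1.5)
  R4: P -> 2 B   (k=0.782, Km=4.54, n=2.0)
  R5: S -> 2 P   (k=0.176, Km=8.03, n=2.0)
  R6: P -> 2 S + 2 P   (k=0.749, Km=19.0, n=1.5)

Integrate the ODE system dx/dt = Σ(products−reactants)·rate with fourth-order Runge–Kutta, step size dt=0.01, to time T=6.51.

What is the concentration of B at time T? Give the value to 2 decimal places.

B at T = 41.67

RK4 with dt=0.01: 651 steps to T=6.51. Trajectory (selected grid times):
t=0.00: B=32.12 R=48.37 S=30.99 P=38.18
t=0.72: B=33.19 R=47.87 S=32.09 P=40.05
t=1.45: B=34.26 R=47.36 S=33.22 P=41.94
t=2.17: B=35.33 R=46.86 S=34.35 P=43.82
t=2.89: B=36.38 R=46.37 S=35.49 P=45.71
t=3.62: B=37.45 R=45.87 S=36.67 P=47.62
t=4.34: B=38.51 R=45.38 S=37.84 P=49.51
t=5.06: B=39.56 R=44.89 S=39.03 P=51.40
t=5.79: B=40.62 R=44.40 S=40.24 P=53.32
t=6.51: B=41.67 R=43.92 S=41.45 P=55.22
Read off B at T=6.51: 41.67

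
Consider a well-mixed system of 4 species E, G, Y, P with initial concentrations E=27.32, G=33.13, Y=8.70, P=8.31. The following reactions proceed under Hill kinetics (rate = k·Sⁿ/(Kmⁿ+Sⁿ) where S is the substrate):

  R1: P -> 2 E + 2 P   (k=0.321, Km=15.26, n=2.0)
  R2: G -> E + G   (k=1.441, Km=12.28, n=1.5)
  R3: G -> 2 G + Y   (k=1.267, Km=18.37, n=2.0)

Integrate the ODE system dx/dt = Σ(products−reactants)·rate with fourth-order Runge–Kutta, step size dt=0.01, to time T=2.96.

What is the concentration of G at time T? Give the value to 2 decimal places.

G at T = 36.05

RK4 with dt=0.01: 296 steps to T=2.96. Trajectory (selected grid times):
t=0.00: E=27.32 G=33.13 Y=8.70 P=8.31
t=0.33: E=27.76 G=33.45 Y=9.02 P=8.33
t=0.66: E=28.20 G=33.77 Y=9.34 P=8.36
t=0.99: E=28.63 G=34.10 Y=9.67 P=8.38
t=1.32: E=29.08 G=34.42 Y=9.99 P=8.41
t=1.64: E=29.50 G=34.74 Y=10.31 P=8.43
t=1.97: E=29.95 G=35.06 Y=10.63 P=8.46
t=2.30: E=30.39 G=35.39 Y=10.96 P=8.48
t=2.63: E=30.84 G=35.72 Y=11.29 P=8.51
t=2.96: E=31.28 G=36.05 Y=11.62 P=8.53
Read off G at T=2.96: 36.05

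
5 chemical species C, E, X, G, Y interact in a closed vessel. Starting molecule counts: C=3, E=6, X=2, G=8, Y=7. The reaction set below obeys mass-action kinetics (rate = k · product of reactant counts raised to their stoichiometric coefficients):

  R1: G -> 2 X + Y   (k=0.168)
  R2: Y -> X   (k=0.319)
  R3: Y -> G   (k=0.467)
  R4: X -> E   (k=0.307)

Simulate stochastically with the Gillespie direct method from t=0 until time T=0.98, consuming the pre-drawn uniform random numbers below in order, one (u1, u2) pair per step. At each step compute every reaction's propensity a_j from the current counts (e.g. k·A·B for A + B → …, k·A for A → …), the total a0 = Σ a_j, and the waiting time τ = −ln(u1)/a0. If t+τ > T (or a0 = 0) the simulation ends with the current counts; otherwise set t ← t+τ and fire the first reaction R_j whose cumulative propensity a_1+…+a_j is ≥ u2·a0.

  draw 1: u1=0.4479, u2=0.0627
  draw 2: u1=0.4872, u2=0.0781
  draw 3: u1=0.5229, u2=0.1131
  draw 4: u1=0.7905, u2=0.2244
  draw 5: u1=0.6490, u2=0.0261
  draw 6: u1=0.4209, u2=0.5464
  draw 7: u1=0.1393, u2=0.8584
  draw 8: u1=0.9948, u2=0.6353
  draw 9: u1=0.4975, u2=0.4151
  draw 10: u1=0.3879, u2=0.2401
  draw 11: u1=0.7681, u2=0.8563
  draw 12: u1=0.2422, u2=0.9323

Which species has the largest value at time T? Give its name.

Dominant species at T: X

t=0.000: C=3 E=6 X=2 G=8 Y=7
Draw 1: a1=1.344, a2=2.233, a3=3.269, a4=0.614, a0=7.460; τ=−ln(0.4479)/7.460=0.108 → t=0.108; u2·a0=0.0627·7.460=0.468 ≤ a1=1.344 → R1 fires; C=3 E=6 X=4 G=7 Y=8
Draw 2: a1=1.176, a2=2.552, a3=3.736, a4=1.228, a0=8.692; τ=−ln(0.4872)/8.692=0.083 → t=0.190; u2·a0=0.0781·8.692=0.679 ≤ a1=1.176 → R1 fires; C=3 E=6 X=6 G=6 Y=9
Draw 3: a1=1.008, a2=2.871, a3=4.203, a4=1.842, a0=9.924; τ=−ln(0.5229)/9.924=0.065 → t=0.256; u2·a0=0.1131·9.924=1.122; a1=1.008 < 1.122 ≤ a1+a2=3.879 → R2 fires; C=3 E=6 X=7 G=6 Y=8
Draw 4: a1=1.008, a2=2.552, a3=3.736, a4=2.149, a0=9.445; τ=−ln(0.7905)/9.445=0.025 → t=0.281; u2·a0=0.2244·9.445=2.119; a1=1.008 < 2.119 ≤ a1+a2=3.560 → R2 fires; C=3 E=6 X=8 G=6 Y=7
Draw 5: a1=1.008, a2=2.233, a3=3.269, a4=2.456, a0=8.966; τ=−ln(0.6490)/8.966=0.048 → t=0.329; u2·a0=0.0261·8.966=0.234 ≤ a1=1.008 → R1 fires; C=3 E=6 X=10 G=5 Y=8
Draw 6: a1=0.840, a2=2.552, a3=3.736, a4=3.070, a0=10.198; τ=−ln(0.4209)/10.198=0.085 → t=0.414; u2·a0=0.5464·10.198=5.572; a1+a2=3.392 < 5.572 ≤ a1+…+a3=7.128 → R3 fires; C=3 E=6 X=10 G=6 Y=7
Draw 7: a1=1.008, a2=2.233, a3=3.269, a4=3.070, a0=9.580; τ=−ln(0.1393)/9.580=0.206 → t=0.619; u2·a0=0.8584·9.580=8.223; a1+…+a3=6.510 < 8.223 ≤ a1+…+a4=9.580 → R4 fires; C=3 E=7 X=9 G=6 Y=7
Draw 8: a1=1.008, a2=2.233, a3=3.269, a4=2.763, a0=9.273; τ=−ln(0.9948)/9.273=0.001 → t=0.620; u2·a0=0.6353·9.273=5.891; a1+a2=3.241 < 5.891 ≤ a1+…+a3=6.510 → R3 fires; C=3 E=7 X=9 G=7 Y=6
Draw 9: a1=1.176, a2=1.914, a3=2.802, a4=2.763, a0=8.655; τ=−ln(0.4975)/8.655=0.081 → t=0.701; u2·a0=0.4151·8.655=3.593; a1+a2=3.090 < 3.593 ≤ a1+…+a3=5.892 → R3 fires; C=3 E=7 X=9 G=8 Y=5
Draw 10: a1=1.344, a2=1.595, a3=2.335, a4=2.763, a0=8.037; τ=−ln(0.3879)/8.037=0.118 → t=0.819; u2·a0=0.2401·8.037=1.930; a1=1.344 < 1.930 ≤ a1+a2=2.939 → R2 fires; C=3 E=7 X=10 G=8 Y=4
Draw 11: a1=1.344, a2=1.276, a3=1.868, a4=3.070, a0=7.558; τ=−ln(0.7681)/7.558=0.035 → t=0.853; u2·a0=0.8563·7.558=6.472; a1+…+a3=4.488 < 6.472 ≤ a1+…+a4=7.558 → R4 fires; C=3 E=8 X=9 G=8 Y=4
Draw 12: a1=1.344, a2=1.276, a3=1.868, a4=2.763, a0=7.251; τ=−ln(0.2422)/7.251=0.196 → t=1.049 > T=0.98: stop.
At T=0.98: C=3 E=8 X=9 G=8 Y=4; the largest is X.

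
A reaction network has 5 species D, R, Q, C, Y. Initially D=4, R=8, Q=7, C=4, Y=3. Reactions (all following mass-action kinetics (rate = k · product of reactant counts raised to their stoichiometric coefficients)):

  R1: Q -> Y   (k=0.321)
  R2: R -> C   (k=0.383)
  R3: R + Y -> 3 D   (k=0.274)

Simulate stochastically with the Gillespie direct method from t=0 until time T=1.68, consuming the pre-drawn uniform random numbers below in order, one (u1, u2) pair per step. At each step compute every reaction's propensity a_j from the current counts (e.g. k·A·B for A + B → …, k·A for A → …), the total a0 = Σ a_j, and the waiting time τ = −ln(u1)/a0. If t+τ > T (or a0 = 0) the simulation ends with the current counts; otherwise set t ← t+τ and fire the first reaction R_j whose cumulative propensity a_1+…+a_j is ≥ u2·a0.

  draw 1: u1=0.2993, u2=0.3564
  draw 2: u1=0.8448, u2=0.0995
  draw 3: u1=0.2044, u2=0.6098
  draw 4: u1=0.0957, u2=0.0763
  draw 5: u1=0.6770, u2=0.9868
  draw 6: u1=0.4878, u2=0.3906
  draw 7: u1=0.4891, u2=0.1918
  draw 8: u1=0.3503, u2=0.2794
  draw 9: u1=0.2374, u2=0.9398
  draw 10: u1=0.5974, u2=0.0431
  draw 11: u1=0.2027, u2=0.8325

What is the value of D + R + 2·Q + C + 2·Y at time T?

Value at T = 36

Check how each reaction changes W = D + R + 2·Q + C + 2·Y (weight of products minus weight of reactants):
R1: Q -> Y: (2·1) − (2·1) = 2 − 2 = 0
R2: R -> C: (1·1) − (1·1) = 1 − 1 = 0
R3: R + Y -> 3 D: (1·3) − (1·1 + 2·1) = 3 − 3 = 0
Every reaction leaves W unchanged, so W is conserved and no simulation is needed: W(T) = W(0) = 4 + 8 + 2·7 + 4 + 2·3 = 36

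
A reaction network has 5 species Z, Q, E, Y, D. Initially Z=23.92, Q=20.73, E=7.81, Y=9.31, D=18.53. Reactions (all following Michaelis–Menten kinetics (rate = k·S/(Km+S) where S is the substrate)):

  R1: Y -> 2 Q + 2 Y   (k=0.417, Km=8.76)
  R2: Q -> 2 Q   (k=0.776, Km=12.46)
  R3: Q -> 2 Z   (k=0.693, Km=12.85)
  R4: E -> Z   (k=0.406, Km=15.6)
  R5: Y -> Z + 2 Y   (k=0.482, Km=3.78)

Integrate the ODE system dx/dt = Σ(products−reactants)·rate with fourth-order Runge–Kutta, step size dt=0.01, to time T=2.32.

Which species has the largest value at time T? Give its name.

RK4 with dt=0.01: 232 steps to T=2.32. Trajectory (selected grid times):
t=0.00: Z=23.92 Q=20.73 E=7.81 Y=9.31 D=18.53
t=0.26: Z=24.27 Q=20.86 E=7.77 Y=9.46 D=18.53
t=0.52: Z=24.62 Q=20.98 E=7.74 Y=9.60 D=18.53
t=0.77: Z=24.95 Q=21.11 E=7.71 Y=9.74 D=18.53
t=1.03: Z=25.30 Q=21.24 E=7.67 Y=9.89 D=18.53
t=1.29: Z=25.65 Q=21.37 E=7.64 Y=10.04 D=18.53
t=1.55: Z=26.00 Q=21.50 E=7.60 Y=10.19 D=18.53
t=1.80: Z=26.34 Q=21.63 E=7.57 Y=10.33 D=18.53
t=2.06: Z=26.69 Q=21.76 E=7.53 Y=10.48 D=18.53
t=2.32: Z=27.05 Q=21.89 E=7.50 Y=10.64 D=18.53
At T=2.32: Z=27.05 Q=21.89 E=7.50 Y=10.64 D=18.53; the largest is Z.

Dominant species at T: Z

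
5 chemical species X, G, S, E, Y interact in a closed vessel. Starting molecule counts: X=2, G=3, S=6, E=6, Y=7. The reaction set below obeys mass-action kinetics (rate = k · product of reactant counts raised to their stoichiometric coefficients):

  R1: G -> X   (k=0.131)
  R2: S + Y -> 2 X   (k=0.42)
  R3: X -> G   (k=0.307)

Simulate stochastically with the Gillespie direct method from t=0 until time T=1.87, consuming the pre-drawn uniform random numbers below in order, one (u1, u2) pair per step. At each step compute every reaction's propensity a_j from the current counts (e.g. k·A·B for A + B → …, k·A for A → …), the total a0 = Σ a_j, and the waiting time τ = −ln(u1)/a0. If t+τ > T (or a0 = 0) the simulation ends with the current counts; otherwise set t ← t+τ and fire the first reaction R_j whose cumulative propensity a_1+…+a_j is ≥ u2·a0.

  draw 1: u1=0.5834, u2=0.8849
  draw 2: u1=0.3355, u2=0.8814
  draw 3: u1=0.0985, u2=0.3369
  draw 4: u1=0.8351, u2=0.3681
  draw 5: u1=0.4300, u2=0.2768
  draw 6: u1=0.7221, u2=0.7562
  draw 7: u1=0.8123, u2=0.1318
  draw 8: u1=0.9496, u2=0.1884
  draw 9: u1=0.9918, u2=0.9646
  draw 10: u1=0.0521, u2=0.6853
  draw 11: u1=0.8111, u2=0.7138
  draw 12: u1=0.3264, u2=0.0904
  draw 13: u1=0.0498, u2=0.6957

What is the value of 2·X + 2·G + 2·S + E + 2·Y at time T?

Check how each reaction changes W = 2·X + 2·G + 2·S + E + 2·Y (weight of products minus weight of reactants):
R1: G -> X: (2·1) − (2·1) = 2 − 2 = 0
R2: S + Y -> 2 X: (2·2) − (2·1 + 2·1) = 4 − 4 = 0
R3: X -> G: (2·1) − (2·1) = 2 − 2 = 0
Every reaction leaves W unchanged, so W is conserved and no simulation is needed: W(T) = W(0) = 2·2 + 2·3 + 2·6 + 6 + 2·7 = 42

Value at T = 42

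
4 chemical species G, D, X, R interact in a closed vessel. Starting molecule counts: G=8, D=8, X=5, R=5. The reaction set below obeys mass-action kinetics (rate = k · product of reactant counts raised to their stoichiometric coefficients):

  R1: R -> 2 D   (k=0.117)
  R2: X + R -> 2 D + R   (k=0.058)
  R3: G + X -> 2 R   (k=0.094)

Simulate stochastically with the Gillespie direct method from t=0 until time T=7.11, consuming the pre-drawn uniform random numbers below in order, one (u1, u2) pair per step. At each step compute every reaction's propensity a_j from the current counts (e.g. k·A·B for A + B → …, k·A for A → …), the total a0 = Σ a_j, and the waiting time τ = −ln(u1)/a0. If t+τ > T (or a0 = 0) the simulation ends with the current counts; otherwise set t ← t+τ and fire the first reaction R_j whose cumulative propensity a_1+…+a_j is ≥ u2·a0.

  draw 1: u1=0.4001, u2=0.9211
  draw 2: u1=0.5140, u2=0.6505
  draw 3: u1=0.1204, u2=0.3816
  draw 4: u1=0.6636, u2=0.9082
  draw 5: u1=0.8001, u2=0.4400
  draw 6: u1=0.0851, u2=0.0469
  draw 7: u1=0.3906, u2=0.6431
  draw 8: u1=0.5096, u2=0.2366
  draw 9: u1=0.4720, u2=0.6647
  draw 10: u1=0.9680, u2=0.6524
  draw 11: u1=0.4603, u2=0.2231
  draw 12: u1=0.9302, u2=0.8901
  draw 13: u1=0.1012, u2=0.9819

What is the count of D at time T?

t=0.000: G=8 D=8 X=5 R=5
Draw 1: a1=0.585, a2=1.450, a3=3.760, a0=5.795; τ=−ln(0.4001)/5.795=0.158 → t=0.158; u2·a0=0.9211·5.795=5.338; a1+a2=2.035 < 5.338 ≤ a1+…+a3=5.795 → R3 fires; G=7 D=8 X=4 R=7
Draw 2: a1=0.819, a2=1.624, a3=2.632, a0=5.075; τ=−ln(0.5140)/5.075=0.131 → t=0.289; u2·a0=0.6505·5.075=3.301; a1+a2=2.443 < 3.301 ≤ a1+…+a3=5.075 → R3 fires; G=6 D=8 X=3 R=9
Draw 3: a1=1.053, a2=1.566, a3=1.692, a0=4.311; τ=−ln(0.1204)/4.311=0.491 → t=0.780; u2·a0=0.3816·4.311=1.645; a1=1.053 < 1.645 ≤ a1+a2=2.619 → R2 fires; G=6 D=10 X=2 R=9
Draw 4: a1=1.053, a2=1.044, a3=1.128, a0=3.225; τ=−ln(0.6636)/3.225=0.127 → t=0.907; u2·a0=0.9082·3.225=2.929; a1+a2=2.097 < 2.929 ≤ a1+…+a3=3.225 → R3 fires; G=5 D=10 X=1 R=11
Draw 5: a1=1.287, a2=0.638, a3=0.470, a0=2.395; τ=−ln(0.8001)/2.395=0.093 → t=1.001; u2·a0=0.4400·2.395=1.054 ≤ a1=1.287 → R1 fires; G=5 D=12 X=1 R=10
Draw 6: a1=1.170, a2=0.580, a3=0.470, a0=2.220; τ=−ln(0.0851)/2.220=1.110 → t=2.110; u2·a0=0.0469·2.220=0.104 ≤ a1=1.170 → R1 fires; G=5 D=14 X=1 R=9
Draw 7: a1=1.053, a2=0.522, a3=0.470, a0=2.045; τ=−ln(0.3906)/2.045=0.460 → t=2.570; u2·a0=0.6431·2.045=1.315; a1=1.053 < 1.315 ≤ a1+a2=1.575 → R2 fires; G=5 D=16 X=0 R=9
Draw 8: a1=1.053, a2=0.000, a3=0.000, a0=1.053; τ=−ln(0.5096)/1.053=0.640 → t=3.210; u2·a0=0.2366·1.053=0.249 ≤ a1=1.053 → R1 fires; G=5 D=18 X=0 R=8
Draw 9: a1=0.936, a2=0.000, a3=0.000, a0=0.936; τ=−ln(0.4720)/0.936=0.802 → t=4.012; u2·a0=0.6647·0.936=0.622 ≤ a1=0.936 → R1 fires; G=5 D=20 X=0 R=7
Draw 10: a1=0.819, a2=0.000, a3=0.000, a0=0.819; τ=−ln(0.9680)/0.819=0.040 → t=4.052; u2·a0=0.6524·0.819=0.534 ≤ a1=0.819 → R1 fires; G=5 D=22 X=0 R=6
Draw 11: a1=0.702, a2=0.000, a3=0.000, a0=0.702; τ=−ln(0.4603)/0.702=1.105 → t=5.157; u2·a0=0.2231·0.702=0.157 ≤ a1=0.702 → R1 fires; G=5 D=24 X=0 R=5
Draw 12: a1=0.585, a2=0.000, a3=0.000, a0=0.585; τ=−ln(0.9302)/0.585=0.124 → t=5.281; u2·a0=0.8901·0.585=0.521 ≤ a1=0.585 → R1 fires; G=5 D=26 X=0 R=4
Draw 13: a1=0.468, a2=0.000, a3=0.000, a0=0.468; τ=−ln(0.1012)/0.468=4.895 → t=10.176 > T=7.11: stop.
Read off D at T=7.11: 26

D at T = 26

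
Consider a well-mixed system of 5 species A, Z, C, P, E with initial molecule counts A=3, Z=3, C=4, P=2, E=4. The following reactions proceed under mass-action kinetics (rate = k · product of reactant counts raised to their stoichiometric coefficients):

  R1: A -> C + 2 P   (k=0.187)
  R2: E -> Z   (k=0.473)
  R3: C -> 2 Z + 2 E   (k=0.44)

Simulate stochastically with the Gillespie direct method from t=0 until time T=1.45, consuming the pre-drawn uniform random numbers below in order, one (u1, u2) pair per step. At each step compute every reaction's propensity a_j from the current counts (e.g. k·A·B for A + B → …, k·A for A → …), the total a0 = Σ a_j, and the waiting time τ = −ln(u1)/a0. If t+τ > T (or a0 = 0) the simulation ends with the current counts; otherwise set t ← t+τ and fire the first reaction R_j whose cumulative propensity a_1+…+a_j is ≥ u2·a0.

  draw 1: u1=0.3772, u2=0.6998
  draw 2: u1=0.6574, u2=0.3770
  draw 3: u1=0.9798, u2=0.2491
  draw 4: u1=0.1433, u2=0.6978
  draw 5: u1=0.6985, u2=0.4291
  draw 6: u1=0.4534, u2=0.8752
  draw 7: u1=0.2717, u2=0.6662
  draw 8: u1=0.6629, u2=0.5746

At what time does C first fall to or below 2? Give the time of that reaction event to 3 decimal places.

Threshold first reached at t = 0.840

t=0.000: A=3 Z=3 C=4 P=2 E=4
Draw 1: a1=0.561, a2=1.892, a3=1.760, a0=4.213; τ=−ln(0.3772)/4.213=0.231 → t=0.231; u2·a0=0.6998·4.213=2.948; a1+a2=2.453 < 2.948 ≤ a1+…+a3=4.213 → R3 fires; A=3 Z=5 C=3 P=2 E=6
Draw 2: a1=0.561, a2=2.838, a3=1.320, a0=4.719; τ=−ln(0.6574)/4.719=0.089 → t=0.320; u2·a0=0.3770·4.719=1.779; a1=0.561 < 1.779 ≤ a1+a2=3.399 → R2 fires; A=3 Z=6 C=3 P=2 E=5
Draw 3: a1=0.561, a2=2.365, a3=1.320, a0=4.246; τ=−ln(0.9798)/4.246=0.005 → t=0.325; u2·a0=0.2491·4.246=1.058; a1=0.561 < 1.058 ≤ a1+a2=2.926 → R2 fires; A=3 Z=7 C=3 P=2 E=4
Draw 4: a1=0.561, a2=1.892, a3=1.320, a0=3.773; τ=−ln(0.1433)/3.773=0.515 → t=0.840; u2·a0=0.6978·3.773=2.633; a1+a2=2.453 < 2.633 ≤ a1+…+a3=3.773 → R3 fires; A=3 Z=9 C=2 P=2 E=6
Draw 5: a1=0.561, a2=2.838, a3=0.880, a0=4.279; τ=−ln(0.6985)/4.279=0.084 → t=0.924; u2·a0=0.4291·4.279=1.836; a1=0.561 < 1.836 ≤ a1+a2=3.399 → R2 fires; A=3 Z=10 C=2 P=2 E=5
Draw 6: a1=0.561, a2=2.365, a3=0.880, a0=3.806; τ=−ln(0.4534)/3.806=0.208 → t=1.132; u2·a0=0.8752·3.806=3.331; a1+a2=2.926 < 3.331 ≤ a1+…+a3=3.806 → R3 fires; A=3 Z=12 C=1 P=2 E=7
Draw 7: a1=0.561, a2=3.311, a3=0.440, a0=4.312; τ=−ln(0.2717)/4.312=0.302 → t=1.434; u2·a0=0.6662·4.312=2.873; a1=0.561 < 2.873 ≤ a1+a2=3.872 → R2 fires; A=3 Z=13 C=1 P=2 E=6
Draw 8: a1=0.561, a2=2.838, a3=0.440, a0=3.839; τ=−ln(0.6629)/3.839=0.107 → t=1.541 > T=1.45: stop.
C first becomes ≤ 2 when it reaches 2 at the event at t=0.840.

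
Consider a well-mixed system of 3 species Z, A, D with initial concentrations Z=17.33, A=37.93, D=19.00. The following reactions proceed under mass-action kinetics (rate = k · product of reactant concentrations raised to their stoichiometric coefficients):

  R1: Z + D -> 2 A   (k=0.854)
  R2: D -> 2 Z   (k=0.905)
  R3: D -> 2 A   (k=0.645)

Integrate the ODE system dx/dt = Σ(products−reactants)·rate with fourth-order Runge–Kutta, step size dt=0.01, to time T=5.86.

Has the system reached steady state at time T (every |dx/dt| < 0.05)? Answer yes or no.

Steady state at T: yes

RK4 with dt=0.01: 586 steps to T=5.86. Trajectory (selected grid times):
t=0.00: Z=17.33 A=37.93 D=19.00
t=0.65: Z=5.03 A=72.05 D=0.18
t=1.30: Z=4.95 A=72.36 D=0.00
t=1.95: Z=4.95 A=72.36 D=0.00
t=2.60: Z=4.95 A=72.36 D=0.00
t=3.26: Z=4.95 A=72.36 D=0.00
t=3.91: Z=4.95 A=72.36 D=0.00
t=4.56: Z=4.95 A=72.36 D=0.00
t=5.21: Z=4.95 A=72.36 D=0.00
t=5.86: Z=4.95 A=72.36 D=0.00
Rates at T: R1=0.0000, R2=0.0000, R3=0.0000
dx/dt at T (Σ net stoichiometry × rate): Z=-0.0000, A=+0.0000, D=-0.0000
Largest |dx/dt| is |+0.0000| (A) < 0.05 → steady.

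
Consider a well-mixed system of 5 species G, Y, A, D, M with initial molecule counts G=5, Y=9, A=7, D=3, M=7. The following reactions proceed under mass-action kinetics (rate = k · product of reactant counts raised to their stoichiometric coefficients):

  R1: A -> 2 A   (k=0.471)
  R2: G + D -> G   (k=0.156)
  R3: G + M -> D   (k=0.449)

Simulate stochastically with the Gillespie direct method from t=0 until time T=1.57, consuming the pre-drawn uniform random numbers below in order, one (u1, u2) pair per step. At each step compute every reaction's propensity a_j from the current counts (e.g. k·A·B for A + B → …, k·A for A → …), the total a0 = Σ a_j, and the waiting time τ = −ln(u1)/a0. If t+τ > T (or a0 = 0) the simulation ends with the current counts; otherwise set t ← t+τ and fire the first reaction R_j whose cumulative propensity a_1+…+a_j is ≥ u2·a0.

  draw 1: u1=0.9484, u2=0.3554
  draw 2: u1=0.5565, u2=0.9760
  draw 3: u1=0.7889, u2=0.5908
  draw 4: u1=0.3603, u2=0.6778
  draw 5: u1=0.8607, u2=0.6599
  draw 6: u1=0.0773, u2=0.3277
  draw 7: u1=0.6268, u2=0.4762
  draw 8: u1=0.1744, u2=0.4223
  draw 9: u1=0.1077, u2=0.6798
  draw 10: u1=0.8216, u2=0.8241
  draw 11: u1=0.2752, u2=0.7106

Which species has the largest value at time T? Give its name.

t=0.000: G=5 Y=9 A=7 D=3 M=7
Draw 1: a1=3.297, a2=2.340, a3=15.715, a0=21.352; τ=−ln(0.9484)/21.352=0.002 → t=0.002; u2·a0=0.3554·21.352=7.589; a1+a2=5.637 < 7.589 ≤ a1+…+a3=21.352 → R3 fires; G=4 Y=9 A=7 D=4 M=6
Draw 2: a1=3.297, a2=2.496, a3=10.776, a0=16.569; τ=−ln(0.5565)/16.569=0.035 → t=0.038; u2·a0=0.9760·16.569=16.171; a1+a2=5.793 < 16.171 ≤ a1+…+a3=16.569 → R3 fires; G=3 Y=9 A=7 D=5 M=5
Draw 3: a1=3.297, a2=2.340, a3=6.735, a0=12.372; τ=−ln(0.7889)/12.372=0.019 → t=0.057; u2·a0=0.5908·12.372=7.309; a1+a2=5.637 < 7.309 ≤ a1+…+a3=12.372 → R3 fires; G=2 Y=9 A=7 D=6 M=4
Draw 4: a1=3.297, a2=1.872, a3=3.592, a0=8.761; τ=−ln(0.3603)/8.761=0.117 → t=0.174; u2·a0=0.6778·8.761=5.938; a1+a2=5.169 < 5.938 ≤ a1+…+a3=8.761 → R3 fires; G=1 Y=9 A=7 D=7 M=3
Draw 5: a1=3.297, a2=1.092, a3=1.347, a0=5.736; τ=−ln(0.8607)/5.736=0.026 → t=0.200; u2·a0=0.6599·5.736=3.785; a1=3.297 < 3.785 ≤ a1+a2=4.389 → R2 fires; G=1 Y=9 A=7 D=6 M=3
Draw 6: a1=3.297, a2=0.936, a3=1.347, a0=5.580; τ=−ln(0.0773)/5.580=0.459 → t=0.658; u2·a0=0.3277·5.580=1.829 ≤ a1=3.297 → R1 fires; G=1 Y=9 A=8 D=6 M=3
Draw 7: a1=3.768, a2=0.936, a3=1.347, a0=6.051; τ=−ln(0.6268)/6.051=0.077 → t=0.736; u2·a0=0.4762·6.051=2.881 ≤ a1=3.768 → R1 fires; G=1 Y=9 A=9 D=6 M=3
Draw 8: a1=4.239, a2=0.936, a3=1.347, a0=6.522; τ=−ln(0.1744)/6.522=0.268 → t=1.003; u2·a0=0.4223·6.522=2.754 ≤ a1=4.239 → R1 fires; G=1 Y=9 A=10 D=6 M=3
Draw 9: a1=4.710, a2=0.936, a3=1.347, a0=6.993; τ=−ln(0.1077)/6.993=0.319 → t=1.322; u2·a0=0.6798·6.993=4.754; a1=4.710 < 4.754 ≤ a1+a2=5.646 → R2 fires; G=1 Y=9 A=10 D=5 M=3
Draw 10: a1=4.710, a2=0.780, a3=1.347, a0=6.837; τ=−ln(0.8216)/6.837=0.029 → t=1.351; u2·a0=0.8241·6.837=5.634; a1+a2=5.490 < 5.634 ≤ a1+…+a3=6.837 → R3 fires; G=0 Y=9 A=10 D=6 M=2
Draw 11: a1=4.710, a2=0.000, a3=0.000, a0=4.710; τ=−ln(0.2752)/4.710=0.274 → t=1.625 > T=1.57: stop.
At T=1.57: G=0 Y=9 A=10 D=6 M=2; the largest is A.

Dominant species at T: A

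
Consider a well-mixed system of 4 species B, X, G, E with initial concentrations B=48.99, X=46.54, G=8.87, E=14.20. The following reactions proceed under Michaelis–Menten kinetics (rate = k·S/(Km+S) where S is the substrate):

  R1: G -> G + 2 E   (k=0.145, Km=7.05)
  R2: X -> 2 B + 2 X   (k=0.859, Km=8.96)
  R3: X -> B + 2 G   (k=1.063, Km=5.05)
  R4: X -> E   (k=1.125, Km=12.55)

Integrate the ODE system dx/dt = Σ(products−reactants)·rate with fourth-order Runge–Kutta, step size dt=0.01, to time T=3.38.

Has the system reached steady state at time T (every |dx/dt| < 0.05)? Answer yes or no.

RK4 with dt=0.01: 338 steps to T=3.38. Trajectory (selected grid times):
t=0.00: B=48.99 X=46.54 G=8.87 E=14.20
t=0.38: B=49.90 X=46.11 G=9.60 E=14.60
t=0.75: B=50.79 X=45.70 G=10.31 E=14.99
t=1.13: B=51.70 X=45.27 G=11.03 E=15.39
t=1.50: B=52.58 X=44.86 G=11.74 E=15.78
t=1.88: B=53.49 X=44.43 G=12.47 E=16.19
t=2.25: B=54.37 X=44.02 G=13.17 E=16.58
t=2.63: B=55.27 X=43.60 G=13.90 E=16.98
t=3.00: B=56.15 X=43.18 G=14.60 E=17.38
t=3.38: B=57.05 X=42.76 G=15.33 E=17.78
Rates at T: R1=0.0993, R2=0.7102, R3=0.9507, R4=0.8697
dx/dt at T (Σ net stoichiometry × rate): B=+2.3711, X=-1.1103, G=+1.9014, E=+1.0684
Largest |dx/dt| is |+2.3711| (B) ≥ 0.05 → not steady.

Steady state at T: no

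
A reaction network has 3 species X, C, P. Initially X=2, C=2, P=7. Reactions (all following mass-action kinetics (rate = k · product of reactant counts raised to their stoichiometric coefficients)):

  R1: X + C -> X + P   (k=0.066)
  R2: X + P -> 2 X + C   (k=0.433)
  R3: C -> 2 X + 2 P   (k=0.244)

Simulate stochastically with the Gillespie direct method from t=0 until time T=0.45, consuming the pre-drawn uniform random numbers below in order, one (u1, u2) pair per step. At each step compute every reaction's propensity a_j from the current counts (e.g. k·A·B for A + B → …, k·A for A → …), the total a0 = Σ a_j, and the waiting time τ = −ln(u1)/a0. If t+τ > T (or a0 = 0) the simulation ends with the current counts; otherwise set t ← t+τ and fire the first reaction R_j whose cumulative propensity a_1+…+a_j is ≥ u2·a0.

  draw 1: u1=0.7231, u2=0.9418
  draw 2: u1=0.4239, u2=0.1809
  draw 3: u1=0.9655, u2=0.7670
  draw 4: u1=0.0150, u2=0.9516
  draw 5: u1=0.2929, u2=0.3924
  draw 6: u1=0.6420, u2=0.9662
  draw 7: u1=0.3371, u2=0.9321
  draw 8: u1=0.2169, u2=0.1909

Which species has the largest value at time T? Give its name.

t=0.000: X=2 C=2 P=7
Draw 1: a1=0.264, a2=6.062, a3=0.488, a0=6.814; τ=−ln(0.7231)/6.814=0.048 → t=0.048; u2·a0=0.9418·6.814=6.417; a1+a2=6.326 < 6.417 ≤ a1+…+a3=6.814 → R3 fires; X=4 C=1 P=9
Draw 2: a1=0.264, a2=15.588, a3=0.244, a0=16.096; τ=−ln(0.4239)/16.096=0.053 → t=0.101; u2·a0=0.1809·16.096=2.912; a1=0.264 < 2.912 ≤ a1+a2=15.852 → R2 fires; X=5 C=2 P=8
Draw 3: a1=0.660, a2=17.320, a3=0.488, a0=18.468; τ=−ln(0.9655)/18.468=0.002 → t=0.103; u2·a0=0.7670·18.468=14.165; a1=0.660 < 14.165 ≤ a1+a2=17.980 → R2 fires; X=6 C=3 P=7
Draw 4: a1=1.188, a2=18.186, a3=0.732, a0=20.106; τ=−ln(0.0150)/20.106=0.209 → t=0.312; u2·a0=0.9516·20.106=19.133; a1=1.188 < 19.133 ≤ a1+a2=19.374 → R2 fires; X=7 C=4 P=6
Draw 5: a1=1.848, a2=18.186, a3=0.976, a0=21.010; τ=−ln(0.2929)/21.010=0.058 → t=0.370; u2·a0=0.3924·21.010=8.244; a1=1.848 < 8.244 ≤ a1+a2=20.034 → R2 fires; X=8 C=5 P=5
Draw 6: a1=2.640, a2=17.320, a3=1.220, a0=21.180; τ=−ln(0.6420)/21.180=0.021 → t=0.391; u2·a0=0.9662·21.180=20.464; a1+a2=19.960 < 20.464 ≤ a1+…+a3=21.180 → R3 fires; X=10 C=4 P=7
Draw 7: a1=2.640, a2=30.310, a3=0.976, a0=33.926; τ=−ln(0.3371)/33.926=0.032 → t=0.423; u2·a0=0.9321·33.926=31.622; a1=2.640 < 31.622 ≤ a1+a2=32.950 → R2 fires; X=11 C=5 P=6
Draw 8: a1=3.630, a2=28.578, a3=1.220, a0=33.428; τ=−ln(0.2169)/33.428=0.046 → t=0.469 > T=0.45: stop.
At T=0.45: X=11 C=5 P=6; the largest is X.

Dominant species at T: X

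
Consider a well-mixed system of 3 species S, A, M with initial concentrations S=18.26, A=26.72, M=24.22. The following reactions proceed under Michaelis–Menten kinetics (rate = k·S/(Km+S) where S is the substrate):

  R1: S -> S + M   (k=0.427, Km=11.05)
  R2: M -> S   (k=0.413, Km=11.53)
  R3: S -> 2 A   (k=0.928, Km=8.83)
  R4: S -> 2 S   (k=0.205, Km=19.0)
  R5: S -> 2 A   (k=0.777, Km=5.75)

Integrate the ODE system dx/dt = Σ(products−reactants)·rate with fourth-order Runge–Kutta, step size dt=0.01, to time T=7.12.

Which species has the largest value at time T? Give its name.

Dominant species at T: A

RK4 with dt=0.01: 712 steps to T=7.12. Trajectory (selected grid times):
t=0.00: S=18.26 A=26.72 M=24.22
t=0.79: S=17.60 A=28.63 M=24.21
t=1.58: S=16.96 A=30.52 M=24.19
t=2.37: S=16.32 A=32.39 M=24.17
t=3.16: S=15.69 A=34.24 M=24.15
t=3.96: S=15.06 A=36.09 M=24.13
t=4.75: S=14.45 A=37.89 M=24.10
t=5.54: S=13.85 A=39.67 M=24.07
t=6.33: S=13.27 A=41.42 M=24.03
t=7.12: S=12.69 A=43.14 M=24.00
At T=7.12: S=12.69 A=43.14 M=24.00; the largest is A.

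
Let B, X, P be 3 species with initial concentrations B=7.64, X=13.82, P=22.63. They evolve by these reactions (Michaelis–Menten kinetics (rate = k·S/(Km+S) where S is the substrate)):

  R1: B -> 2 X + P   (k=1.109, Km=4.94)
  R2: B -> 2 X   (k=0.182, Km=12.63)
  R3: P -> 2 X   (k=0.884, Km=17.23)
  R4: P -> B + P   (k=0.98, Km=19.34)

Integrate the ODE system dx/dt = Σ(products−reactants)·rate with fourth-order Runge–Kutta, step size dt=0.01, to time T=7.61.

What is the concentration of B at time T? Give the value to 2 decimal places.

RK4 with dt=0.01: 761 steps to T=7.61. Trajectory (selected grid times):
t=0.00: B=7.64 X=13.82 P=22.63
t=0.85: B=7.46 X=15.93 P=22.77
t=1.69: B=7.29 X=18.00 P=22.91
t=2.54: B=7.13 X=20.09 P=23.04
t=3.38: B=6.98 X=22.15 P=23.16
t=4.23: B=6.83 X=24.22 P=23.28
t=5.07: B=6.68 X=26.26 P=23.39
t=5.92: B=6.55 X=28.31 P=23.50
t=6.76: B=6.42 X=30.33 P=23.60
t=7.61: B=6.30 X=32.36 P=23.69
Read off B at T=7.61: 6.30

B at T = 6.30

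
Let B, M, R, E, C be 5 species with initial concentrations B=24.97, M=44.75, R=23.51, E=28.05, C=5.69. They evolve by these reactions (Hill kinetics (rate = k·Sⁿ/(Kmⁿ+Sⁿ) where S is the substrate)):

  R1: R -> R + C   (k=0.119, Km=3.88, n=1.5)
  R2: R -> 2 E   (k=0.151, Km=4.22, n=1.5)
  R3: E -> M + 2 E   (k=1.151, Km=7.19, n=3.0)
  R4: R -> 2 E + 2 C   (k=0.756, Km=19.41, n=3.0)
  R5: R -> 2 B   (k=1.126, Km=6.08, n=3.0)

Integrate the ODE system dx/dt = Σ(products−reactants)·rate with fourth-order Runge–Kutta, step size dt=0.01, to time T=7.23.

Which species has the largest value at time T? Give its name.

Dominant species at T: M

RK4 with dt=0.01: 723 steps to T=7.23. Trajectory (selected grid times):
t=0.00: B=24.97 M=44.75 R=23.51 E=28.05 C=5.69
t=0.80: B=26.74 M=45.66 R=22.14 E=29.93 C=6.53
t=1.61: B=28.52 M=46.58 R=20.78 E=31.78 C=7.32
t=2.41: B=30.27 M=47.49 R=19.48 E=33.55 C=8.05
t=3.21: B=32.02 M=48.40 R=18.21 E=35.26 C=8.71
t=4.02: B=33.77 M=49.33 R=16.96 E=36.92 C=9.32
t=4.82: B=35.48 M=50.24 R=15.77 E=38.50 C=9.86
t=5.62: B=37.18 M=51.16 R=14.62 E=40.02 C=10.34
t=6.43: B=38.86 M=52.08 R=13.51 E=41.50 C=10.76
t=7.23: B=40.50 M=53.00 R=12.45 E=42.89 C=11.12
At T=7.23: B=40.50 M=53.00 R=12.45 E=42.89 C=11.12; the largest is M.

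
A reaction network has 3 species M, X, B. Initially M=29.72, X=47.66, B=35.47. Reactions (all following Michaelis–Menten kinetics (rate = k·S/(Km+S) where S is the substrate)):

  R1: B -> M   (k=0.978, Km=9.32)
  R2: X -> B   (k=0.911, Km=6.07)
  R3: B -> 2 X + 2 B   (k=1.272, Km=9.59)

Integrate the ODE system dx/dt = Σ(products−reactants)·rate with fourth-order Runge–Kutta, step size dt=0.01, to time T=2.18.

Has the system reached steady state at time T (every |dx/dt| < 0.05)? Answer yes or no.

RK4 with dt=0.01: 218 steps to T=2.18. Trajectory (selected grid times):
t=0.00: M=29.72 X=47.66 B=35.47
t=0.24: M=29.91 X=47.95 B=35.72
t=0.48: M=30.09 X=48.23 B=35.97
t=0.73: M=30.29 X=48.53 B=36.23
t=0.97: M=30.47 X=48.82 B=36.48
t=1.21: M=30.66 X=49.11 B=36.72
t=1.45: M=30.85 X=49.40 B=36.97
t=1.70: M=31.04 X=49.70 B=37.23
t=1.94: M=31.23 X=50.00 B=37.48
t=2.18: M=31.42 X=50.29 B=37.73
Rates at T: R1=0.7843, R2=0.8129, R3=1.0142
dx/dt at T (Σ net stoichiometry × rate): M=+0.7843, X=+1.2156, B=+1.0428
Largest |dx/dt| is |+1.2156| (X) ≥ 0.05 → not steady.

Steady state at T: no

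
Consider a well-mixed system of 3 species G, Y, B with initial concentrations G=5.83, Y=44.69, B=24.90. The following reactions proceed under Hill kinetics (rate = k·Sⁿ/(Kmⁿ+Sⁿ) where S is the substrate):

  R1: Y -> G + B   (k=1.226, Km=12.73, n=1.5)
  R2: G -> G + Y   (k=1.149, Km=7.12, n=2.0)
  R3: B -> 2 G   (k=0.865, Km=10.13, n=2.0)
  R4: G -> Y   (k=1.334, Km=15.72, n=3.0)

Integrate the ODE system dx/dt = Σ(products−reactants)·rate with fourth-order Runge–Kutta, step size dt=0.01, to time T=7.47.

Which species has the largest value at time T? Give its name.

RK4 with dt=0.01: 747 steps to T=7.47. Trajectory (selected grid times):
t=0.00: G=5.83 Y=44.69 B=24.90
t=0.83: G=7.86 Y=44.35 B=25.17
t=1.66: G=9.81 Y=44.21 B=25.43
t=2.49: G=11.67 Y=44.26 B=25.69
t=3.32: G=13.42 Y=44.48 B=25.95
t=4.15: G=15.08 Y=44.83 B=26.21
t=4.98: G=16.65 Y=45.30 B=26.47
t=5.81: G=18.15 Y=45.87 B=26.73
t=6.64: G=19.60 Y=46.51 B=26.99
t=7.47: G=20.99 Y=47.23 B=27.25
At T=7.47: G=20.99 Y=47.23 B=27.25; the largest is Y.

Dominant species at T: Y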